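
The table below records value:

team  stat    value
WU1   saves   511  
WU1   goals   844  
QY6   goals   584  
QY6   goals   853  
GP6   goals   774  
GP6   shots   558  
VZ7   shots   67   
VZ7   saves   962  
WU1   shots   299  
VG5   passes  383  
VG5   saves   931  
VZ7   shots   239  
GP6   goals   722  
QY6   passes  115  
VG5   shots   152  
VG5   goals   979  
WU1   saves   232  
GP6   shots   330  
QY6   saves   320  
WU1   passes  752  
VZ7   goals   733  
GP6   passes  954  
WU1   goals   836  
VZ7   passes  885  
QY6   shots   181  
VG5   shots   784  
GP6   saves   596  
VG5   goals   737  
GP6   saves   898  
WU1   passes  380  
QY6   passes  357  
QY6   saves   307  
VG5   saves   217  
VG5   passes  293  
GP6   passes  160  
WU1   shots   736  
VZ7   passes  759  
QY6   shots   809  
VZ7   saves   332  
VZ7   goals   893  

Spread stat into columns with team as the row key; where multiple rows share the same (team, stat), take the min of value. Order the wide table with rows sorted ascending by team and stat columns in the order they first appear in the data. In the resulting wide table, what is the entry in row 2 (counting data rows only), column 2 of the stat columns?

584

With rows sorted ascending by team, row 2 is team=QY6. stat columns in first-appearance order: saves, goals, shots, passes; column 2 is goals.
Long rows with team=QY6, stat=goals: min(584, 853) = 584.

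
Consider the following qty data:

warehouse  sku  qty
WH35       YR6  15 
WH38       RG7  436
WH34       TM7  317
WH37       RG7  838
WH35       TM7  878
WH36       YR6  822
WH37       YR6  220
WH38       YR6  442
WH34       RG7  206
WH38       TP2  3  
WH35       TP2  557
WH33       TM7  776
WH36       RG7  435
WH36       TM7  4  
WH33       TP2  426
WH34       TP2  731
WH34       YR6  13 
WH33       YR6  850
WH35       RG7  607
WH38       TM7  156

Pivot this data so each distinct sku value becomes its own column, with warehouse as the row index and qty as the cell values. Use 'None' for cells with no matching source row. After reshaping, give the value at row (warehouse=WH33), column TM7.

The long row with warehouse=WH33, sku=TM7 has qty=776.

776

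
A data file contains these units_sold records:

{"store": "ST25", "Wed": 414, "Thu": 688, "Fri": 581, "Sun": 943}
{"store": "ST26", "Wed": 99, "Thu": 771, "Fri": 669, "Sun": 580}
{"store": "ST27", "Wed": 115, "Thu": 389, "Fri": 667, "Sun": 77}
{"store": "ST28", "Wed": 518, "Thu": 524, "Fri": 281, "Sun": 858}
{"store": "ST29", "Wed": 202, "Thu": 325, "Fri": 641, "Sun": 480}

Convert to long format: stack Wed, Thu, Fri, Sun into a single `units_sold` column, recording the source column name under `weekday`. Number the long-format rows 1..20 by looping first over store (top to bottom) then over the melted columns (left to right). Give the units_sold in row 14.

20 rows total (5 × 4). Row 14: index ⌊(14-1)/4⌋ = 3 into store → ST28; (14-1) mod 4 = 1 into the melted columns → Thu.
So row 14 is (ST28, Thu, 524); units_sold = 524.

524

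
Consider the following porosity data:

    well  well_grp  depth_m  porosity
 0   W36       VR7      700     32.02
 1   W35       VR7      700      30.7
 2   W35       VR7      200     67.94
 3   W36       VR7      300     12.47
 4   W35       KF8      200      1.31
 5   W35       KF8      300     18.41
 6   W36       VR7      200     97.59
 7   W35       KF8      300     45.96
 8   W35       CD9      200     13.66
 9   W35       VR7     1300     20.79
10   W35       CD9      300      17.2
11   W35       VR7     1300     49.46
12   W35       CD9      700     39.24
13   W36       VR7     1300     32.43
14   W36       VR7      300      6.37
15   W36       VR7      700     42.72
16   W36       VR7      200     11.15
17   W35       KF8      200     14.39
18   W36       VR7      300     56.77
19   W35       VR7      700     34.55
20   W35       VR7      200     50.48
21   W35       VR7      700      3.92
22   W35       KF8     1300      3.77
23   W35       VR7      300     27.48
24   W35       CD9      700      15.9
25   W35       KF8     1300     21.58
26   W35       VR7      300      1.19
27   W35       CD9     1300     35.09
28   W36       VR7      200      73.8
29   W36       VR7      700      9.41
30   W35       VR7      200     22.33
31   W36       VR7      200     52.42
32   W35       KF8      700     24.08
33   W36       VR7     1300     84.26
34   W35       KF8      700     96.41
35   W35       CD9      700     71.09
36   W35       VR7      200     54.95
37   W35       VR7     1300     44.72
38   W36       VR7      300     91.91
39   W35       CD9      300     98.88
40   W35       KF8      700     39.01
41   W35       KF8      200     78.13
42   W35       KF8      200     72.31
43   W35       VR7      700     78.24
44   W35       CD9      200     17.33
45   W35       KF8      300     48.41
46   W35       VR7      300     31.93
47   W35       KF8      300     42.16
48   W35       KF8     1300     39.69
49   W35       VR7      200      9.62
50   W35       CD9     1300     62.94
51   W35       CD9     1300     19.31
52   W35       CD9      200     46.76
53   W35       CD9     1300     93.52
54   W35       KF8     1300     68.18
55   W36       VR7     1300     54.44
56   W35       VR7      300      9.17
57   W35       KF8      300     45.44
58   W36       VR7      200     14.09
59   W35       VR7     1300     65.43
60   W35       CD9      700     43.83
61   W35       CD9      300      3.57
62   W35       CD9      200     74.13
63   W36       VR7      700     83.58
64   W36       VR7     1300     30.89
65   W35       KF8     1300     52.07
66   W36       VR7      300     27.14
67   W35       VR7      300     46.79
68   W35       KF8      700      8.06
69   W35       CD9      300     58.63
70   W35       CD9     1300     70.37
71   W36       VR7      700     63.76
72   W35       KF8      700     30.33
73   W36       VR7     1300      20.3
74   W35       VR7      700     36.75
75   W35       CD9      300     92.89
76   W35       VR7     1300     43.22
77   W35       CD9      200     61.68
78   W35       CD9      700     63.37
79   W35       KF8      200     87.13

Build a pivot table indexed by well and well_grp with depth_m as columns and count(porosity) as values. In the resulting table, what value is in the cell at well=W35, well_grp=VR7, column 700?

5

Rows with well=W35, well_grp=VR7 and depth_m=700: porosity values are 30.7, 34.55, 3.92, 78.24, 36.75.
5 rows match — count = 5.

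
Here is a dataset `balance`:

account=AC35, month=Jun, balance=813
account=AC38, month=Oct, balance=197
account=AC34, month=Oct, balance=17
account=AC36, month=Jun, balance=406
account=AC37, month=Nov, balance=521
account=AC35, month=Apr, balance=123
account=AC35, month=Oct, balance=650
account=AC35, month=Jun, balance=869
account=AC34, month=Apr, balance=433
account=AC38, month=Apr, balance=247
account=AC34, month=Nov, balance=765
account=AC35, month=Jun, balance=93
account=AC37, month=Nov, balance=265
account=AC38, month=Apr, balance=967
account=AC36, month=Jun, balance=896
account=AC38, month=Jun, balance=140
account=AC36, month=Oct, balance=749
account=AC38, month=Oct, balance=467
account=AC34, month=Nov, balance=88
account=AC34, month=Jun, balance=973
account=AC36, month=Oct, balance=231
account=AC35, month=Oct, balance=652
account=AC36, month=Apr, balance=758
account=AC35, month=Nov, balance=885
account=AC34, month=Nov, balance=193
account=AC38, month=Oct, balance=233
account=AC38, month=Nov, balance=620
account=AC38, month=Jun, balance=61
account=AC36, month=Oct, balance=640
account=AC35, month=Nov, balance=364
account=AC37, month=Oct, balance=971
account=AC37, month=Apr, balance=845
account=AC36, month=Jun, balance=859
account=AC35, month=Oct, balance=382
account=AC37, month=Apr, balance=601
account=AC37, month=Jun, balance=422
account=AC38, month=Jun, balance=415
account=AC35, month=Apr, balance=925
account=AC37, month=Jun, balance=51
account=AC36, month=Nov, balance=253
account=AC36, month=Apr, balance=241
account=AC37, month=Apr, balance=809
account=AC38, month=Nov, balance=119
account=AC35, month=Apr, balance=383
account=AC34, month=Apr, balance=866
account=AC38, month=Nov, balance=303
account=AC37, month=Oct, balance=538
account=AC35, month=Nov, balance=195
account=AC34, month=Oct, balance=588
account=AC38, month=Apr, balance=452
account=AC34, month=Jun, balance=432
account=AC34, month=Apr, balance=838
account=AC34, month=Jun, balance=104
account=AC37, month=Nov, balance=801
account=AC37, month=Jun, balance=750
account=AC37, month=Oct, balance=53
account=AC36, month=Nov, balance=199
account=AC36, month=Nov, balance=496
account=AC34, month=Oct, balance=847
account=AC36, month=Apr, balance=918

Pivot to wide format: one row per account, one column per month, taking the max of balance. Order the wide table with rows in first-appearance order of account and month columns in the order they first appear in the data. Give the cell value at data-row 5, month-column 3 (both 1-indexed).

801

With rows in first-appearance order of account, row 5 is account=AC37. month columns in first-appearance order: Jun, Oct, Nov, Apr; column 3 is Nov.
Long rows with account=AC37, month=Nov: max(521, 265, 801) = 801.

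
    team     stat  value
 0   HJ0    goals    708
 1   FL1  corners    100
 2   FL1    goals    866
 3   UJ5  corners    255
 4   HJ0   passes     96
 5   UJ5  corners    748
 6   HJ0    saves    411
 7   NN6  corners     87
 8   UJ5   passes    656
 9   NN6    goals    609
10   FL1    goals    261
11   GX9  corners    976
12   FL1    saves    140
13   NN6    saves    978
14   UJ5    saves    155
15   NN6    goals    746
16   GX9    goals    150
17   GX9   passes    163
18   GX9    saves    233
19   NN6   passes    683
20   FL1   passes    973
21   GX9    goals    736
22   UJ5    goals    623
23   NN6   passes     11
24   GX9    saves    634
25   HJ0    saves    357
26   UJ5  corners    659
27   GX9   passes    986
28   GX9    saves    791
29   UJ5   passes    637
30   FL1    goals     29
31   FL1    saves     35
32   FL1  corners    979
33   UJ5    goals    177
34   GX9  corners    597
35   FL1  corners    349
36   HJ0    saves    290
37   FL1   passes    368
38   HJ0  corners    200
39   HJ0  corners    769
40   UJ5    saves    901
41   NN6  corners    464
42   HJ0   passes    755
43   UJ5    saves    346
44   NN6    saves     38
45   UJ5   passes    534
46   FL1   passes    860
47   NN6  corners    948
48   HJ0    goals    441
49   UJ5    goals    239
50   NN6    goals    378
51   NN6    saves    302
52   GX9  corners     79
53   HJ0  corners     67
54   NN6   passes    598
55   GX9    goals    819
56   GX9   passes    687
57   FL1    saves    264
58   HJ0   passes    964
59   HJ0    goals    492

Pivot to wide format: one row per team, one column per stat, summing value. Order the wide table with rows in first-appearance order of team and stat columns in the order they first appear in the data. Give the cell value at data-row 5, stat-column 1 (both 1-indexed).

1705

With rows in first-appearance order of team, row 5 is team=GX9. stat columns in first-appearance order: goals, corners, passes, saves; column 1 is goals.
Long rows with team=GX9, stat=goals: 150 + 736 + 819 = 1705.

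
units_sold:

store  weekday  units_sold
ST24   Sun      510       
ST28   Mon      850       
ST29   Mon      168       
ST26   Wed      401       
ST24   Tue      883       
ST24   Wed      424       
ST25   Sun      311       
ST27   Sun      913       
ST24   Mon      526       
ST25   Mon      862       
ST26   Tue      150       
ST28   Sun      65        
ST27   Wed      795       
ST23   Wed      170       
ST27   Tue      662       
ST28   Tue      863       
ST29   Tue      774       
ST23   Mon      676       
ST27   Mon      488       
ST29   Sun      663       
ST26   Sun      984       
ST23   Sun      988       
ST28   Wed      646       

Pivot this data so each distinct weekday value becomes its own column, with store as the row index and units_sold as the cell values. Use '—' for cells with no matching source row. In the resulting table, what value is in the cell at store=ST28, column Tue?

The long row with store=ST28, weekday=Tue has units_sold=863.

863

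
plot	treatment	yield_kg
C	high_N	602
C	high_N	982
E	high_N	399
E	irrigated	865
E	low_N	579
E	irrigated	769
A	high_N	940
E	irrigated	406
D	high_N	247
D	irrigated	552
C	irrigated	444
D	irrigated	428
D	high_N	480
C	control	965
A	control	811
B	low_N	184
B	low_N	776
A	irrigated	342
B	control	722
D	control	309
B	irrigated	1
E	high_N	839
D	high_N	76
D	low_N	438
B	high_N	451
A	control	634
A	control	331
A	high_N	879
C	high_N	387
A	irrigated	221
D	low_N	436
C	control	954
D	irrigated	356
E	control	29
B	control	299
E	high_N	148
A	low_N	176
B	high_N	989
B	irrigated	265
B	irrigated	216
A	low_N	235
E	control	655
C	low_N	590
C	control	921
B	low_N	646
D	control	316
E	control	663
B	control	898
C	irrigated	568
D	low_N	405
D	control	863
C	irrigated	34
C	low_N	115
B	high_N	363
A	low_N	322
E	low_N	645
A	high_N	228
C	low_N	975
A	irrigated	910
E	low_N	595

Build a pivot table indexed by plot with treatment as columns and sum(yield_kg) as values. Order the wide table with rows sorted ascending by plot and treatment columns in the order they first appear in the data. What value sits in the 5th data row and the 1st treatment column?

1386

With rows sorted ascending by plot, row 5 is plot=E. treatment columns in first-appearance order: high_N, irrigated, low_N, control; column 1 is high_N.
Long rows with plot=E, treatment=high_N: 399 + 839 + 148 = 1386.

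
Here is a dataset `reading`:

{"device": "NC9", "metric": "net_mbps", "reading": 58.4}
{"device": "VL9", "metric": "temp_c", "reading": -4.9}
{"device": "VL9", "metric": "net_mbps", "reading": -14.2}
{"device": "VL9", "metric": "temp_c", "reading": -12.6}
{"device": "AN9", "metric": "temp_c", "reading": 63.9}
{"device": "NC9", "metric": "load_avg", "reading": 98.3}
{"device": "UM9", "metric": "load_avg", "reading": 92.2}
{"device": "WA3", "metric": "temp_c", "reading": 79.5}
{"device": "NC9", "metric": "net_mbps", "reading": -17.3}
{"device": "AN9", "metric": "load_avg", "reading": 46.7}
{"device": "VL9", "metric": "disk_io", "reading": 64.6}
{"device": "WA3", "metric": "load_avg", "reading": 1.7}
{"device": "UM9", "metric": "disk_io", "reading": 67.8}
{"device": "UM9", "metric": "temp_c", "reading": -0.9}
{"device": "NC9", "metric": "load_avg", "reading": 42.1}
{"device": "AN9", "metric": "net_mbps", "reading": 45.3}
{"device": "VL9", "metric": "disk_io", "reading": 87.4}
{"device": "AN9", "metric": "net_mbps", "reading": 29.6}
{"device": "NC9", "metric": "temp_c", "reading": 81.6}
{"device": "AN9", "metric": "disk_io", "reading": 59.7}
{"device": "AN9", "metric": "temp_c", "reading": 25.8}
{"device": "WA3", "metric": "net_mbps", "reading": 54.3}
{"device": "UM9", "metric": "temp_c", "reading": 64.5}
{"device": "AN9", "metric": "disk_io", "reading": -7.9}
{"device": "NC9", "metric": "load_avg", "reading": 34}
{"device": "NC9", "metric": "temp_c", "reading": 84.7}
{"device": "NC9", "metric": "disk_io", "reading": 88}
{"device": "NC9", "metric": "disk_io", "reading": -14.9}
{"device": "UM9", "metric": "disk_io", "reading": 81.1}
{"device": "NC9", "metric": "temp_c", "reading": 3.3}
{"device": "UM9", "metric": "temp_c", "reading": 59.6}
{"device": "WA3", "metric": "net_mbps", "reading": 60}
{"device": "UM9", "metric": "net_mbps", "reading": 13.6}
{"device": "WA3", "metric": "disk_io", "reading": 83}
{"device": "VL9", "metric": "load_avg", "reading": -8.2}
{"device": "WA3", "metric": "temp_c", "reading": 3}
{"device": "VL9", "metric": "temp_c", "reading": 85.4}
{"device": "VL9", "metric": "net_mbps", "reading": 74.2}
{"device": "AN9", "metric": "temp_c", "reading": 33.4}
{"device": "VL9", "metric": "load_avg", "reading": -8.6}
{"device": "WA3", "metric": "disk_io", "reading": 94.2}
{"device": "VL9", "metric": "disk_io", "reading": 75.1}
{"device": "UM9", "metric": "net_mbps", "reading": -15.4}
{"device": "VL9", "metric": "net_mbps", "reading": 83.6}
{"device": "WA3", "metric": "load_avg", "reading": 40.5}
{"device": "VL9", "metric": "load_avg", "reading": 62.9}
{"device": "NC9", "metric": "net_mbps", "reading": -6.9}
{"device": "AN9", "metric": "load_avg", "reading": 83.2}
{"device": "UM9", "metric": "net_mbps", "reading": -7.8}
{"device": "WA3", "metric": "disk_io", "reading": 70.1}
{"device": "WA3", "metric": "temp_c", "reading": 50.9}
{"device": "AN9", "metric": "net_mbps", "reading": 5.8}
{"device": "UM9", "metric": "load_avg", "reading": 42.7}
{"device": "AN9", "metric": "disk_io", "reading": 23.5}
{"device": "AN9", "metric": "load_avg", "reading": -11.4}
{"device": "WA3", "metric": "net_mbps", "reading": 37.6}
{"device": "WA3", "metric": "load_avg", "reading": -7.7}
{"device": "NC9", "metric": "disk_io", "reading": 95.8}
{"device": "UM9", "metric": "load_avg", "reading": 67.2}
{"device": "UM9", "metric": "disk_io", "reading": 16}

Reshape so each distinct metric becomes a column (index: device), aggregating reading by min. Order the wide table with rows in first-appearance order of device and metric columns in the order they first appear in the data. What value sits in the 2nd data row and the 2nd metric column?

With rows in first-appearance order of device, row 2 is device=VL9. metric columns in first-appearance order: net_mbps, temp_c, load_avg, disk_io; column 2 is temp_c.
Long rows with device=VL9, metric=temp_c: min(-4.9, -12.6, 85.4) = -12.6.

-12.6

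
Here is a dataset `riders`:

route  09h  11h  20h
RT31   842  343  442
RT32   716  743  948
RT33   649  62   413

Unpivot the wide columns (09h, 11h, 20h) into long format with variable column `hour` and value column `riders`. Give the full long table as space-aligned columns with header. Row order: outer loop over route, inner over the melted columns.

Each (route, column) pair becomes one row: 3 × 3 = 9 rows.
For example, (RT31, 09h) → riders=842.

route  hour  riders
RT31   09h   842   
RT31   11h   343   
RT31   20h   442   
RT32   09h   716   
RT32   11h   743   
RT32   20h   948   
RT33   09h   649   
RT33   11h   62    
RT33   20h   413   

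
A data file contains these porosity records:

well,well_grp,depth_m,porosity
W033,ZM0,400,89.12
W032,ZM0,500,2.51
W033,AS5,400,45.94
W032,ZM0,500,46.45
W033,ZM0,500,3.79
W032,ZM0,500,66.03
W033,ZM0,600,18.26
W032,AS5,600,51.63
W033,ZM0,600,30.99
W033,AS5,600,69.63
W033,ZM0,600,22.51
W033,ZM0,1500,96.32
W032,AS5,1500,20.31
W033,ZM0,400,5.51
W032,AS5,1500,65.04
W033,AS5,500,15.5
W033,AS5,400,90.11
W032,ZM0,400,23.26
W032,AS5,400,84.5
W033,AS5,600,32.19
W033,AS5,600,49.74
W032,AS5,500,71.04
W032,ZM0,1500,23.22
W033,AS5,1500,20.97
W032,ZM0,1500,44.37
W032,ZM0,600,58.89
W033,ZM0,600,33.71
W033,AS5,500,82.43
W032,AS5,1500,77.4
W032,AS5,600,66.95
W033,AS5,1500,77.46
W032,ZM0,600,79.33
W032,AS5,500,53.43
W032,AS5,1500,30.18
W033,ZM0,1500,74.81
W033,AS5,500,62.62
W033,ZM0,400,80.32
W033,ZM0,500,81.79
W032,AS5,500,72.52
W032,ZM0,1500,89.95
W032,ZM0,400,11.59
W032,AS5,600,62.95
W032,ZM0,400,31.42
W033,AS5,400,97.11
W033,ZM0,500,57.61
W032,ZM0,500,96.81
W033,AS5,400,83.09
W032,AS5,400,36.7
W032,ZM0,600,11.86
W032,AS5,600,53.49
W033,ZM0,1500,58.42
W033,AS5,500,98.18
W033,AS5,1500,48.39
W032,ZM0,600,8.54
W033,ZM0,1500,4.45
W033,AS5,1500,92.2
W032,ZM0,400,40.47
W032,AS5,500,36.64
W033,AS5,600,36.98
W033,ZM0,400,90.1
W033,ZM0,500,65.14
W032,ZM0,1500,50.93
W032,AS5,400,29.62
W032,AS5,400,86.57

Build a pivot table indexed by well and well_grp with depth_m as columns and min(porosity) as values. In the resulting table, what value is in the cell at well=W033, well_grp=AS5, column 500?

15.5

Rows with well=W033, well_grp=AS5 and depth_m=500: porosity values are 15.5, 82.43, 62.62, 98.18.
min(15.5, 82.43, 62.62, 98.18) = 15.5.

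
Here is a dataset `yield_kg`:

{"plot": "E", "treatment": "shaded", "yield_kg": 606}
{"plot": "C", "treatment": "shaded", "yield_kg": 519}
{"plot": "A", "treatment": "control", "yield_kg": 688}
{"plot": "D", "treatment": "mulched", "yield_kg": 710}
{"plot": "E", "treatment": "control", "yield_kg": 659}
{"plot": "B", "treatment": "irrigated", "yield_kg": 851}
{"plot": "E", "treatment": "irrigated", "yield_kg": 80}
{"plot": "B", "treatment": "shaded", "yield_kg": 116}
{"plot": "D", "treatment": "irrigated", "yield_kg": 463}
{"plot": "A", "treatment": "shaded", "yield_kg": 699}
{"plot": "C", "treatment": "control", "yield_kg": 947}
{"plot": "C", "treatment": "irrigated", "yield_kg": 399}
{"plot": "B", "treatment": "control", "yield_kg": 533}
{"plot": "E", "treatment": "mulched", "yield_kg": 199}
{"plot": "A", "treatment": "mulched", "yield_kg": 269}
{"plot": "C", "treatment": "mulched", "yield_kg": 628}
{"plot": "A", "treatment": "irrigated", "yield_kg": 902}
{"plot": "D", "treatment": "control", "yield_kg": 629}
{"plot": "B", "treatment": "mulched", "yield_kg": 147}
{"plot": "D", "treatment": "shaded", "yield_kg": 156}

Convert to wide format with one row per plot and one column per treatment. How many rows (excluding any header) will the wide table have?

5

5 distinct plot values → 5 rows.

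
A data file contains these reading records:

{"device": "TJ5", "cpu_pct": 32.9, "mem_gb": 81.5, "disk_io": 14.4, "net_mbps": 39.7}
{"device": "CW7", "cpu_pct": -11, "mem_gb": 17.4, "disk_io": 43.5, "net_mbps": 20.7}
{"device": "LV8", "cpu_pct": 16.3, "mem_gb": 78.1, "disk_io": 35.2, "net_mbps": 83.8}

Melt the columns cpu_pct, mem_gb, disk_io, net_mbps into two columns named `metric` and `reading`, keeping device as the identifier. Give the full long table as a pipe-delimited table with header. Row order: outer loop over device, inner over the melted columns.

Each (device, column) pair becomes one row: 3 × 4 = 12 rows.
For example, (TJ5, cpu_pct) → reading=32.9.

| device | metric | reading |
| TJ5 | cpu_pct | 32.9 |
| TJ5 | mem_gb | 81.5 |
| TJ5 | disk_io | 14.4 |
| TJ5 | net_mbps | 39.7 |
| CW7 | cpu_pct | -11 |
| CW7 | mem_gb | 17.4 |
| CW7 | disk_io | 43.5 |
| CW7 | net_mbps | 20.7 |
| LV8 | cpu_pct | 16.3 |
| LV8 | mem_gb | 78.1 |
| LV8 | disk_io | 35.2 |
| LV8 | net_mbps | 83.8 |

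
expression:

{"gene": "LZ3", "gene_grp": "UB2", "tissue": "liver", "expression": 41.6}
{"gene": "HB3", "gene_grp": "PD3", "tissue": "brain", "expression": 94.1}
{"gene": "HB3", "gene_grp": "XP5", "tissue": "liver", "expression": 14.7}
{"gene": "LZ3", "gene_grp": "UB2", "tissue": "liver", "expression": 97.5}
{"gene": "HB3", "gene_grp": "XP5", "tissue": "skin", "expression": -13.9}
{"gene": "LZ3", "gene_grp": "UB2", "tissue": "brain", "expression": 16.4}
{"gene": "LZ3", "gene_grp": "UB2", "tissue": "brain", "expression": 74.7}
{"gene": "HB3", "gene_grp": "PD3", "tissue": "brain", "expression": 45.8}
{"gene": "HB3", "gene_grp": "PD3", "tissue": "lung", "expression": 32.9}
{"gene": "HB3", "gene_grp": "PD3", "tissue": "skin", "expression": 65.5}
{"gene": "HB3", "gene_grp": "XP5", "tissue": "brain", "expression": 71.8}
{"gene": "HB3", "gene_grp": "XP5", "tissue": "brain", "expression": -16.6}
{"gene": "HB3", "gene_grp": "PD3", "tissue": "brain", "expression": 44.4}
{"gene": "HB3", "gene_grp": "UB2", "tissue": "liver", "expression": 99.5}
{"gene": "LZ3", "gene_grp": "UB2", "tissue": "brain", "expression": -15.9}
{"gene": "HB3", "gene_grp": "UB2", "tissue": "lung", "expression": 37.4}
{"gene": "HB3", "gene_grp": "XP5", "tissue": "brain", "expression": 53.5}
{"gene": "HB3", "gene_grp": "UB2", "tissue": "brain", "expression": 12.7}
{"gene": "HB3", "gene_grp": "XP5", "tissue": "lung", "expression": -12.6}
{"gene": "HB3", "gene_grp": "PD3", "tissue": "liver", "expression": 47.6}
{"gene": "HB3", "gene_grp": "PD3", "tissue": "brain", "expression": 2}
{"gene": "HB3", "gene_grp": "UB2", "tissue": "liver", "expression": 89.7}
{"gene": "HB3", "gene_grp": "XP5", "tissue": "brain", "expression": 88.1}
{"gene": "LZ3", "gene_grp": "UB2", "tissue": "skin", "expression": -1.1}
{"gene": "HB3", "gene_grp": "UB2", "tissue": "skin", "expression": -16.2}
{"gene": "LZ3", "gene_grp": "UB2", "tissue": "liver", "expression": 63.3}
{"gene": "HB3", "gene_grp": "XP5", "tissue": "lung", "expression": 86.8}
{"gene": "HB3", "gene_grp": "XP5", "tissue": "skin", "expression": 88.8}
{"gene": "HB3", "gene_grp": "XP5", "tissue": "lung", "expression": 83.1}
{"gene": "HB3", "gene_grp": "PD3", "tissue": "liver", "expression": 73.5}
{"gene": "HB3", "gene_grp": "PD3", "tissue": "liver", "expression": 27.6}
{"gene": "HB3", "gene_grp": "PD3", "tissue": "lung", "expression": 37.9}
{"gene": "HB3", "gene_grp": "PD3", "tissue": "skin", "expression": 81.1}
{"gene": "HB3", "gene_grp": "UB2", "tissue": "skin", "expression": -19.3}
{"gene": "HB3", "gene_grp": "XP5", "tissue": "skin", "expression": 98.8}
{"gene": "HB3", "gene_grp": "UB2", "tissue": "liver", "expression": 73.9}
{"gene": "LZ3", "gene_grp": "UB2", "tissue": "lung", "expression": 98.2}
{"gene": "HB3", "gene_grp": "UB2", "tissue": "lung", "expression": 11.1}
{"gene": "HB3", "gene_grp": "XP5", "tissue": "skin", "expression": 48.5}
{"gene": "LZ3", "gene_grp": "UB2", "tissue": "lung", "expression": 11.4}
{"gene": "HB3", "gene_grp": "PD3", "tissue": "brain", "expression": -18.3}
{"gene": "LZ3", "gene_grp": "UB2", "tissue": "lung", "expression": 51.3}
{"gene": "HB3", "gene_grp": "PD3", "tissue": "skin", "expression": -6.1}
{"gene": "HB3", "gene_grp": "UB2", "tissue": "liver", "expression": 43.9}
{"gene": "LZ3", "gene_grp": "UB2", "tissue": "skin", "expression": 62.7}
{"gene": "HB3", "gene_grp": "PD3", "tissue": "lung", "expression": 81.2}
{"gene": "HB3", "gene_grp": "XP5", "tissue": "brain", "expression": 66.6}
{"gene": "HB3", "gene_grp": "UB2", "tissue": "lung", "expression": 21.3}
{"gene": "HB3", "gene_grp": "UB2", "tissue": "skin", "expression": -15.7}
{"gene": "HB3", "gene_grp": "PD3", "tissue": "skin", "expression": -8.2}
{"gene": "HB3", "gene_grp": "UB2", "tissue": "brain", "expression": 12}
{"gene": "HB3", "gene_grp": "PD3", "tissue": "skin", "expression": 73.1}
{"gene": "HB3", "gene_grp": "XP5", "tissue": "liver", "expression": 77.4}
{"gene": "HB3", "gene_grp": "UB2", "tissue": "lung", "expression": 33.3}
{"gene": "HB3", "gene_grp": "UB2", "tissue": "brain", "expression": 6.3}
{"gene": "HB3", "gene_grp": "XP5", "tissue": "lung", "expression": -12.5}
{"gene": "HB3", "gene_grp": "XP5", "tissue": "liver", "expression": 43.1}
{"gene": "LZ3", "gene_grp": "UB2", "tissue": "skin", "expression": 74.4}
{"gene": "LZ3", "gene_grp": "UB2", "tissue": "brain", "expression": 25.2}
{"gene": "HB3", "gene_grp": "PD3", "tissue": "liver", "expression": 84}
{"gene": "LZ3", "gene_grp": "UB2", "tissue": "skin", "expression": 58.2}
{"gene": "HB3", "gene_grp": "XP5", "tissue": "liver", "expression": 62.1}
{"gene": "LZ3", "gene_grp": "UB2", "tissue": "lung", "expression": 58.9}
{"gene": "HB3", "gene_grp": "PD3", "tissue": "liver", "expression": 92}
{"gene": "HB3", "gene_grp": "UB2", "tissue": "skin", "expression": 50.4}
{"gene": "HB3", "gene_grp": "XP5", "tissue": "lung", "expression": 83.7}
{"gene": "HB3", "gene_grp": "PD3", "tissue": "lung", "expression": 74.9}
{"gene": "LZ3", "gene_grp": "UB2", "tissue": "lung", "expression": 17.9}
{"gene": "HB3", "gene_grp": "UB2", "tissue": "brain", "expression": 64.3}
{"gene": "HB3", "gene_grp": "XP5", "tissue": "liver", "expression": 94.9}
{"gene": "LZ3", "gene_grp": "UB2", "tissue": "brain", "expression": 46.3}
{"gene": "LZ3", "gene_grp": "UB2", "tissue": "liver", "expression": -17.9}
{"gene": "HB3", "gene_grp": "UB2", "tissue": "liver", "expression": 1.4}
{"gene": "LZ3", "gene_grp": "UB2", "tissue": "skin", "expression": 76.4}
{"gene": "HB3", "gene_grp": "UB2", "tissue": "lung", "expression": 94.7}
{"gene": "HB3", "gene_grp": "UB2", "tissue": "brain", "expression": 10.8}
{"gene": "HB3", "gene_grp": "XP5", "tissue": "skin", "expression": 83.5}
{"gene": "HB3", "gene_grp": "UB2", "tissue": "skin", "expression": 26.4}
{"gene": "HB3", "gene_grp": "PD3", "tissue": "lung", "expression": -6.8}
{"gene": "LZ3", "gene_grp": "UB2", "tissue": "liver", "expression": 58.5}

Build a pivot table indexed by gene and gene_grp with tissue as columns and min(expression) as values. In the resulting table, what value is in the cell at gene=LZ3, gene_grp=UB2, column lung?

Rows with gene=LZ3, gene_grp=UB2 and tissue=lung: expression values are 98.2, 11.4, 51.3, 58.9, 17.9.
min(98.2, 11.4, 51.3, 58.9, 17.9) = 11.4.

11.4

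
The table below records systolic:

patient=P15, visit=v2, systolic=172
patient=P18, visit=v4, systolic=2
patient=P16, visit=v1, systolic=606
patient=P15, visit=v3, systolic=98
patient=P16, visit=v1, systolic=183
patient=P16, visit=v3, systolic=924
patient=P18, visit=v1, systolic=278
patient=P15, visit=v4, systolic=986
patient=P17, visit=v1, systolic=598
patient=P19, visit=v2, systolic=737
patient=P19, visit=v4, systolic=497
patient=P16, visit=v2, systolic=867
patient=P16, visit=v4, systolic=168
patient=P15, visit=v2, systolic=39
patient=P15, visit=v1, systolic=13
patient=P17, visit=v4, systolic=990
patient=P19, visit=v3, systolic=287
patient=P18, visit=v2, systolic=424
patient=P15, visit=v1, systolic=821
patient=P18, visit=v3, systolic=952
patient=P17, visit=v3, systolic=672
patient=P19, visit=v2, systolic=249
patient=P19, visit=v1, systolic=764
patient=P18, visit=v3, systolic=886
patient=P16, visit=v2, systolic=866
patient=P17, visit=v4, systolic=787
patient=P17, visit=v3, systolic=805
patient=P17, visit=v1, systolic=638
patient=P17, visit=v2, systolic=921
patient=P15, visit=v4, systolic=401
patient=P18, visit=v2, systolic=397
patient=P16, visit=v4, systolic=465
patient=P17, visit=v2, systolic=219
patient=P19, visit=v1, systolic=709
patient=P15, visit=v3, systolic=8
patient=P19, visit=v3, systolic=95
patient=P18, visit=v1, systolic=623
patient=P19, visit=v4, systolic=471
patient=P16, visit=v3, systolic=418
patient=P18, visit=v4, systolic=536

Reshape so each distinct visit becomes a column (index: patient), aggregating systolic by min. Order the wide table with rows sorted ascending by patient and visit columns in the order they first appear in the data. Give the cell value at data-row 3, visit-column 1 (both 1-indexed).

With rows sorted ascending by patient, row 3 is patient=P17. visit columns in first-appearance order: v2, v4, v1, v3; column 1 is v2.
Long rows with patient=P17, visit=v2: min(921, 219) = 219.

219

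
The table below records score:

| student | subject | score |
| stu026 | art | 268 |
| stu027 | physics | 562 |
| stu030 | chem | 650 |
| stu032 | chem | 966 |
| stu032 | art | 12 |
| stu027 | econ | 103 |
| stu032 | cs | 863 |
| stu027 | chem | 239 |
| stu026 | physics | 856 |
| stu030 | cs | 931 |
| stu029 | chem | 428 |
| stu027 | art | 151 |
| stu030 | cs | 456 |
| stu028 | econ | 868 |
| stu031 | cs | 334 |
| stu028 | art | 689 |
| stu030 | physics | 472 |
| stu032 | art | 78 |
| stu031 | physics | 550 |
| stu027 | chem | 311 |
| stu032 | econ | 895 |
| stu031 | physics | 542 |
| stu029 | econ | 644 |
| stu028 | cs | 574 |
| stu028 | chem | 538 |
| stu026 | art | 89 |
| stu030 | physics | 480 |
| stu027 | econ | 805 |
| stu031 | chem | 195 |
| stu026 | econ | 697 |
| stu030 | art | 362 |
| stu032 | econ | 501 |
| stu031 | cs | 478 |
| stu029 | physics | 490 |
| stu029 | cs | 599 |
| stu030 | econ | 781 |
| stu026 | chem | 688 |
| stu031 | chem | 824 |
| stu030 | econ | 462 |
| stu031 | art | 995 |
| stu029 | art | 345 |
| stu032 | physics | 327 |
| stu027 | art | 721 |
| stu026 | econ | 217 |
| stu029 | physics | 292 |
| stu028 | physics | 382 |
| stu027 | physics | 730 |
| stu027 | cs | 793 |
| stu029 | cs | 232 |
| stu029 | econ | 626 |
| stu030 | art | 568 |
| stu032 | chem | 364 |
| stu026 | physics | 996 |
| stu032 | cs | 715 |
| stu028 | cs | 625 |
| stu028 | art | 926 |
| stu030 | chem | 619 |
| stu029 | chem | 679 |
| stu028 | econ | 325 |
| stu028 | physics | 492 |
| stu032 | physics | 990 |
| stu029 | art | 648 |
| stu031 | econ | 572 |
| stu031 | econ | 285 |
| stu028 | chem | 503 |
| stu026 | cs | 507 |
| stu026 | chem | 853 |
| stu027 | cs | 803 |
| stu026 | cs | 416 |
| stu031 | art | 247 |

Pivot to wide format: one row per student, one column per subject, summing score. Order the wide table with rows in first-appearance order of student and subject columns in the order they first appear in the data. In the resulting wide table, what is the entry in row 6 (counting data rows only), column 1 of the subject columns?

With rows in first-appearance order of student, row 6 is student=stu028. subject columns in first-appearance order: art, physics, chem, econ, cs; column 1 is art.
Long rows with student=stu028, subject=art: 689 + 926 = 1615.

1615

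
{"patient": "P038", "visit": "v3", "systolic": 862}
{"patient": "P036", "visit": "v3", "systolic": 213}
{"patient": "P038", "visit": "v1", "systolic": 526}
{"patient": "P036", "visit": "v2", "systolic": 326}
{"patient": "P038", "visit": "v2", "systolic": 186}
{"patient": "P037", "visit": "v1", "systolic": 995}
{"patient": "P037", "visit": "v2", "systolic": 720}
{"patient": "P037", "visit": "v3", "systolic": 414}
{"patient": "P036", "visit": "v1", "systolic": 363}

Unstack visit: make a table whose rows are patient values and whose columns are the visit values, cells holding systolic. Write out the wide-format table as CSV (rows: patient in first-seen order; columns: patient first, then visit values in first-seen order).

Columns: patient plus the 3 distinct visit values (v3, v1, v2).
For example, row P038 column v3 takes systolic=862 from the long row (P038, v3).

patient,v3,v1,v2
P038,862,526,186
P036,213,363,326
P037,414,995,720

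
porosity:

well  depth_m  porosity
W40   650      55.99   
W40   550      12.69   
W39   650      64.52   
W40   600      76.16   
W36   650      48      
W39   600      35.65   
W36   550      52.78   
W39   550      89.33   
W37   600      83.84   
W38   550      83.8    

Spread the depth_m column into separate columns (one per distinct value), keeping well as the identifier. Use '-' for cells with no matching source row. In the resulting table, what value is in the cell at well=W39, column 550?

89.33

The long row with well=W39, depth_m=550 has porosity=89.33.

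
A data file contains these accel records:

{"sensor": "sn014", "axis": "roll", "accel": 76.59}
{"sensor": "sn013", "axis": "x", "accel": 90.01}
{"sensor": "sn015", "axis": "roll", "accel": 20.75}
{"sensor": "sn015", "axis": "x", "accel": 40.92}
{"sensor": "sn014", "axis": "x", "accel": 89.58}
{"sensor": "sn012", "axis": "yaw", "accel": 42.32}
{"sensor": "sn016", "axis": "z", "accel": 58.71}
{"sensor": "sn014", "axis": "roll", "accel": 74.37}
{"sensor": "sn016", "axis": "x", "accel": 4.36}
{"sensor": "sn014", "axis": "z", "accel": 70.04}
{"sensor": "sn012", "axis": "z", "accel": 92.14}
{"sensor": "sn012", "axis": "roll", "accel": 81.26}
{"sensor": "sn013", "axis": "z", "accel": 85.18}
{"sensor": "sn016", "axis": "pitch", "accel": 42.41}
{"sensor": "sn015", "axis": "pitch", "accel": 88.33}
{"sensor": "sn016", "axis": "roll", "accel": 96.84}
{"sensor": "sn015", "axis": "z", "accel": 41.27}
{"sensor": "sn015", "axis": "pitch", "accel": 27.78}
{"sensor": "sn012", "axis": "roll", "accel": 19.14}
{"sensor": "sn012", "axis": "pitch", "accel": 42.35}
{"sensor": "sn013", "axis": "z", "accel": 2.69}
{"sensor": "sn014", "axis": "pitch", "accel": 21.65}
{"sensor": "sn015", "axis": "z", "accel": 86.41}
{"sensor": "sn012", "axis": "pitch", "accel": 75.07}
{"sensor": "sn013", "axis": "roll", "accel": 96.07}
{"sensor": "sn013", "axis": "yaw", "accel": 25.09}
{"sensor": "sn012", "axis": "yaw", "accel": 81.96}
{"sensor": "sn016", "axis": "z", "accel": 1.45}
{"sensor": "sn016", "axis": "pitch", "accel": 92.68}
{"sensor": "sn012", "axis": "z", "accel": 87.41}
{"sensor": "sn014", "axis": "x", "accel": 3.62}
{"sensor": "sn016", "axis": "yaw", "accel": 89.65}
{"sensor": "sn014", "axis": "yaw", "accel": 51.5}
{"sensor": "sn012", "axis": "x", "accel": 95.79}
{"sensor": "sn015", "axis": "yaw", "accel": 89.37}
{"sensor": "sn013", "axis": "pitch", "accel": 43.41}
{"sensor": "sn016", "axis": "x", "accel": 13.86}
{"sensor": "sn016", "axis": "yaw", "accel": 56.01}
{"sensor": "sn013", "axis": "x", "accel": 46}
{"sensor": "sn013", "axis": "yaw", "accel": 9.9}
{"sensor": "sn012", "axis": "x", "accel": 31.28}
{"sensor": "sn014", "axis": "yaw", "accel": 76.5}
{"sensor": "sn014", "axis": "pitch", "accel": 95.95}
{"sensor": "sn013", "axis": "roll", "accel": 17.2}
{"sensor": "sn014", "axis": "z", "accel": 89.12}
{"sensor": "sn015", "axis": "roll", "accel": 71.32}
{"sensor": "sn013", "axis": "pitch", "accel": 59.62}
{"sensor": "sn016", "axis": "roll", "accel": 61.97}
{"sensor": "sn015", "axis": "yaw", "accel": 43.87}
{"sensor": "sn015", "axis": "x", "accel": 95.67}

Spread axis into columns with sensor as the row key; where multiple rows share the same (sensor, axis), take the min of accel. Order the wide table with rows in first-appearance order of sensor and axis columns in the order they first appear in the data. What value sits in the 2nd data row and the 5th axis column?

43.41

With rows in first-appearance order of sensor, row 2 is sensor=sn013. axis columns in first-appearance order: roll, x, yaw, z, pitch; column 5 is pitch.
Long rows with sensor=sn013, axis=pitch: min(43.41, 59.62) = 43.41.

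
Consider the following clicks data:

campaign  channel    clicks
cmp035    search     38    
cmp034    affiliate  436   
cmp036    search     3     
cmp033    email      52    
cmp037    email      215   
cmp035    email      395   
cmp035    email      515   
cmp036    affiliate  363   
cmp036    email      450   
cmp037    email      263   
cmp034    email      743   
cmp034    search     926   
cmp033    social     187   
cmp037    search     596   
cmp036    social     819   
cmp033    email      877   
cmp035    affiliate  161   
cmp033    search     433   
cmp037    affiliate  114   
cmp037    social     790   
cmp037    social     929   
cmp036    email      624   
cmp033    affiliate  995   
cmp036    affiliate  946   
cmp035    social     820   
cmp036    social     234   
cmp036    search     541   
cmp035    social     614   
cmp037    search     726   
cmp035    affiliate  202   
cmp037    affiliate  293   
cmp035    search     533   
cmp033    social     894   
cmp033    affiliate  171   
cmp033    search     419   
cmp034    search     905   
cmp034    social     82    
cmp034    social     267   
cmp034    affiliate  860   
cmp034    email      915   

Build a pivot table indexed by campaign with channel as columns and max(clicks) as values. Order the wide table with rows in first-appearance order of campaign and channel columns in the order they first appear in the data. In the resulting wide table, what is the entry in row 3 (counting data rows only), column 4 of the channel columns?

With rows in first-appearance order of campaign, row 3 is campaign=cmp036. channel columns in first-appearance order: search, affiliate, email, social; column 4 is social.
Long rows with campaign=cmp036, channel=social: max(819, 234) = 819.

819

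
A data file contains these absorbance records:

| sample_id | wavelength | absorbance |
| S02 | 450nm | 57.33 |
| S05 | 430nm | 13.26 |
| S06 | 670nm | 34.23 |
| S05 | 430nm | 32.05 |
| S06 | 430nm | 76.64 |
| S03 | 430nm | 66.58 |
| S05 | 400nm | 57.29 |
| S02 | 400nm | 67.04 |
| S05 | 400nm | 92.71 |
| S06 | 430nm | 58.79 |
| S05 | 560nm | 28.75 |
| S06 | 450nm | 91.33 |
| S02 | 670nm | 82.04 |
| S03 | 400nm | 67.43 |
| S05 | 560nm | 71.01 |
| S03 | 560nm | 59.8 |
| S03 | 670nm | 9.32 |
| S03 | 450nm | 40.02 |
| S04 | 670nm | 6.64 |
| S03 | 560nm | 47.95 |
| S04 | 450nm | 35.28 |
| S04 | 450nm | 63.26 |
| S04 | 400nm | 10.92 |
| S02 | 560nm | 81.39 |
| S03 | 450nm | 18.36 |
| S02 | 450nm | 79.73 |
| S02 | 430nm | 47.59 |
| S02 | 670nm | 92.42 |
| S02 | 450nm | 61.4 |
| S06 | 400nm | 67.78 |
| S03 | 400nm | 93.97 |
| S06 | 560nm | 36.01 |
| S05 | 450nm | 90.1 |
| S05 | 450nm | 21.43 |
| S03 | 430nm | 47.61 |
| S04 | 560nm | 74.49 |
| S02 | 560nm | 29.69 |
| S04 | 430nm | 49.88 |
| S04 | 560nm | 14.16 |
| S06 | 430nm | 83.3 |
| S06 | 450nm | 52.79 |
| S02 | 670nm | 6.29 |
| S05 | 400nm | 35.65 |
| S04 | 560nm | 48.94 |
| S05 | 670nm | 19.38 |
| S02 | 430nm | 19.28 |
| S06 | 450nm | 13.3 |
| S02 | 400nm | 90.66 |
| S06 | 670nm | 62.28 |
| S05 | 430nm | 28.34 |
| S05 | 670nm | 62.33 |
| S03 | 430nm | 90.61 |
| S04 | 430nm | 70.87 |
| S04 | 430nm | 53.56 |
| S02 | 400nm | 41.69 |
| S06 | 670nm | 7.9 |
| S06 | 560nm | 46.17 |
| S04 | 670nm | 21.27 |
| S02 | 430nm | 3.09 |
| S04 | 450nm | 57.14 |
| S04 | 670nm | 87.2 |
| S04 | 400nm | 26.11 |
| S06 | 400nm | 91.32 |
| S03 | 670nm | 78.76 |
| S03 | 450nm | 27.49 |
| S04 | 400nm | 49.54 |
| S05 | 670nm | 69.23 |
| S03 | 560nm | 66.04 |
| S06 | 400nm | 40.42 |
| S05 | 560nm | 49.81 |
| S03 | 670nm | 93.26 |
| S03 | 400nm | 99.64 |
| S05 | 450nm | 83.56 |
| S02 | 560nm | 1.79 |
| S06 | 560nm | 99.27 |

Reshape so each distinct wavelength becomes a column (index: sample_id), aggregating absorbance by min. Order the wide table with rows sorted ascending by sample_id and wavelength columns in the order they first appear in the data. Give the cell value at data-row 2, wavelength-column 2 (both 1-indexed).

With rows sorted ascending by sample_id, row 2 is sample_id=S03. wavelength columns in first-appearance order: 450nm, 430nm, 670nm, 400nm, 560nm; column 2 is 430nm.
Long rows with sample_id=S03, wavelength=430nm: min(66.58, 47.61, 90.61) = 47.61.

47.61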